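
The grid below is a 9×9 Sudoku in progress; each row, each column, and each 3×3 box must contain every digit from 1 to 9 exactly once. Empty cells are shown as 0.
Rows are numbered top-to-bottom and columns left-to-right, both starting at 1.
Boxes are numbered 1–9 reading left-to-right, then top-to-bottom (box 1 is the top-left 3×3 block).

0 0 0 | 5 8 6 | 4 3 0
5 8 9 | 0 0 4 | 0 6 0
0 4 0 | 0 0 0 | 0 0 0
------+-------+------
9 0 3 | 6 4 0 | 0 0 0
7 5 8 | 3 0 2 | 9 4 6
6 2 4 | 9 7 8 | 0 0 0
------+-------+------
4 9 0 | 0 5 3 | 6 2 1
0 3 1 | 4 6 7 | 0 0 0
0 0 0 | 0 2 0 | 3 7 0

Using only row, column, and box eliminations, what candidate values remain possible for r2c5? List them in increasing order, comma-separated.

Row 2 already contains {4, 5, 6, 8, 9}.
Column 5 already contains {2, 4, 5, 6, 7, 8}.
Its 3×3 block (box 2) already contains {4, 5, 6, 8}.
Removing those from 1–9 leaves {1, 3} as the candidates for r2c5.

1,3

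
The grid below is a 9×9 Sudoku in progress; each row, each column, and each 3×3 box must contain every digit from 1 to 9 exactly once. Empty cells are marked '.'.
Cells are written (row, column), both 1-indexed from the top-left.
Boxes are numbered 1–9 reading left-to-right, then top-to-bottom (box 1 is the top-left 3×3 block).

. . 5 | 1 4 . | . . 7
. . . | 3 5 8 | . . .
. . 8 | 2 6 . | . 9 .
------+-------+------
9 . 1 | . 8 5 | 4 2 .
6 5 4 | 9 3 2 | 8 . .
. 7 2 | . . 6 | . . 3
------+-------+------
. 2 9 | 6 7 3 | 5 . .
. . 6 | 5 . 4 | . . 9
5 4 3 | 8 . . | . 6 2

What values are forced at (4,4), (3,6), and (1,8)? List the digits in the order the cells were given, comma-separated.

For (4,4):
  Row 4 already contains {1, 2, 4, 5, 8, 9}.
  Column 4 already contains {1, 2, 3, 5, 6, 8, 9}.
  Its 3×3 block (box 5) already contains {2, 3, 5, 6, 8, 9}.
  The only value from 1–9 not eliminated is 7, so (4,4) = 7.
For (3,6):
  Row 3 already contains {2, 6, 8, 9}.
  Column 6 already contains {2, 3, 4, 5, 6, 8}.
  Its 3×3 block (box 2) already contains {1, 2, 3, 4, 5, 6, 8}.
  The only value from 1–9 not eliminated is 7, so (3,6) = 7.
For (1,8):
  Consider where 8 can go in row 1.
  (1,1) is out (box 1 already has a 8).
  (1,2) is out (box 1 already has a 8).
  (1,6) is out (column 6 already has a 8).
  (1,7) is out (column 7 already has a 8).
  So the only cell in row 1 that can hold 8 is (1,8).
  So (1,8) = 8.

7,7,8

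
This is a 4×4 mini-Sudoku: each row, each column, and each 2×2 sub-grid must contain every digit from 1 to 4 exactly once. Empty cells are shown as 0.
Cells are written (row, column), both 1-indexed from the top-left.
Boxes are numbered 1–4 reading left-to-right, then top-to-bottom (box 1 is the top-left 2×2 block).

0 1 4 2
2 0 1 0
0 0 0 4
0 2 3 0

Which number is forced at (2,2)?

Cell (2,2) itself could take any of {3, 4} by direct elimination.
Consider where 4 can go in row 2.
(2,4) is out (column 4 already has a 4).
So the only cell in row 2 that can hold 4 is (2,2).
Therefore (2,2) = 4.

4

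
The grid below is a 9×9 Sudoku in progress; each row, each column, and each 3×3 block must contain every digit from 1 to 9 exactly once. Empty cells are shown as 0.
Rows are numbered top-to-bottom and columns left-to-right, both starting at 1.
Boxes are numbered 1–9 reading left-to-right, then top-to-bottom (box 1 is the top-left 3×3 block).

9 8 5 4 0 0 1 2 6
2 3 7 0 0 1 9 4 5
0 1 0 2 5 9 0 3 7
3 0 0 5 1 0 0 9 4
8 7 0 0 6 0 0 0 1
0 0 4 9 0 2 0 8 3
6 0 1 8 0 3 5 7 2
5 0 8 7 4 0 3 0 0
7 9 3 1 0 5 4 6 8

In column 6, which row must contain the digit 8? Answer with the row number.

Consider where 8 can go in column 6.
r1c6 is out (row 1 already has a 8).
r5c6 is out (row 5 already has a 8).
r8c6 is out (row 8 already has a 8).
So the only cell in column 6 that can hold 8 is r4c6.
That is row 4.

4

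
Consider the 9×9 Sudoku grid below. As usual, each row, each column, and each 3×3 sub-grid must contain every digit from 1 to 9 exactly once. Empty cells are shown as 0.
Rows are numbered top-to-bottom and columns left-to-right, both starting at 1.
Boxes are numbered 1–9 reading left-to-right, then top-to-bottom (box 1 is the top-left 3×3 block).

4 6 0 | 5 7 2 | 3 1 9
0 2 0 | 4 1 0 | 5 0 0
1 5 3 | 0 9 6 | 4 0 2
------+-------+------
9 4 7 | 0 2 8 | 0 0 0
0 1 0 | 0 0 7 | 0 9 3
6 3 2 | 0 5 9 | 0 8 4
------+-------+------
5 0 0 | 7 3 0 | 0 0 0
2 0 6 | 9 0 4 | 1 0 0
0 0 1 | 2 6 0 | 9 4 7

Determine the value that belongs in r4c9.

Cell r4c9 itself could take any of {1, 5, 6} by direct elimination.
Consider where 1 can go in column 9.
r2c9 is out (row 2 already has a 1).
r7c9 is out (box 9 already has a 1).
r8c9 is out (row 8 already has a 1).
So the only cell in column 9 that can hold 1 is r4c9.
Therefore r4c9 = 1.

1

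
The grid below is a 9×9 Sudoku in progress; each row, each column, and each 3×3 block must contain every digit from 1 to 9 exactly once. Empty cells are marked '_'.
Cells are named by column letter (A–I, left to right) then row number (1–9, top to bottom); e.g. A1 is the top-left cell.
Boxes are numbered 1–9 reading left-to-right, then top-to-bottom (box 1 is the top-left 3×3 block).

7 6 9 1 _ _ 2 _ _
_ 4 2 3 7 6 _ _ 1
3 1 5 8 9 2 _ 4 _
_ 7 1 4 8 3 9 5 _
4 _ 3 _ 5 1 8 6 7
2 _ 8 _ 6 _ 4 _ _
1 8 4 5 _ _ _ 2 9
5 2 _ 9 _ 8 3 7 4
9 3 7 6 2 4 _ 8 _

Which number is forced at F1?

Row 1 already contains {1, 2, 6, 7, 9}.
Column F already contains {1, 2, 3, 4, 6, 8}.
Its 3×3 block (box 2) already contains {1, 2, 3, 6, 7, 8, 9}.
The only value from 1–9 not eliminated is 5, so F1 = 5.

5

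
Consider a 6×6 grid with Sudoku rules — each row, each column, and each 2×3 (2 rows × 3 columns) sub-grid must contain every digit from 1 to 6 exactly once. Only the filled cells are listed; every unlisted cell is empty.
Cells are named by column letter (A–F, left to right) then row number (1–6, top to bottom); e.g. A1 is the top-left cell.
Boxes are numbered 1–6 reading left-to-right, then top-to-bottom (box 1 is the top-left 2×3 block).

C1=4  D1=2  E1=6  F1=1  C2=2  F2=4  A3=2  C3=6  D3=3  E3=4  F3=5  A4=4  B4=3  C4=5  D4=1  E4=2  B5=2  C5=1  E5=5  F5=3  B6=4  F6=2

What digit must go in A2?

1

Cell A2 itself could take any of {1, 3, 5, 6} by direct elimination.
Consider where 1 can go in column A.
A1 is out (row 1 already has a 1).
A5 is out (row 5 already has a 1).
A6 is out (box 5 already has a 1).
So the only cell in column A that can hold 1 is A2.
Therefore A2 = 1.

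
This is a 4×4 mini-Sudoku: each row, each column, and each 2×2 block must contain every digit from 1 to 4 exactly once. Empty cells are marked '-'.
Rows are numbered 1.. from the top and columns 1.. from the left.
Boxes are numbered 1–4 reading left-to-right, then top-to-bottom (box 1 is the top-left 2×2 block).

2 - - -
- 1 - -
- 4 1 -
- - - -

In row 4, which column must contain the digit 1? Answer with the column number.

Consider where 1 can go in row 4.
row 4, column 2 is out (column 2 already has a 1).
row 4, column 3 is out (column 3 already has a 1).
row 4, column 4 is out (box 4 already has a 1).
So the only cell in row 4 that can hold 1 is row 4, column 1.
That is column 1.

1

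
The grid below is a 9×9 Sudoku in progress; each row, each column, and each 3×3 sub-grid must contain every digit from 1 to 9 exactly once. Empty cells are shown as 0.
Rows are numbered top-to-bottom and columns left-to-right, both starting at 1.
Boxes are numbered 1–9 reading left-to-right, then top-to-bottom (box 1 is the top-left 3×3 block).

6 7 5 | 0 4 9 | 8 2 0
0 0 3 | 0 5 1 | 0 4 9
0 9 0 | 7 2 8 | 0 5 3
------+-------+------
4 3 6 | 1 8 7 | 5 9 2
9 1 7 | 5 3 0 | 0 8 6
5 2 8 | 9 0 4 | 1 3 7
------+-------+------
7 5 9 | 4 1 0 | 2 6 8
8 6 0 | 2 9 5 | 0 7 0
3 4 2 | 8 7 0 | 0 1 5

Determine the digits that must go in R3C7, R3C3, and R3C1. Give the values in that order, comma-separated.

6,4,1

For R3C7:
  Row 3 already contains {2, 3, 5, 7, 8, 9}.
  Column 7 already contains {1, 2, 5, 8}.
  Its 3×3 block (box 3) already contains {2, 3, 4, 5, 8, 9}.
  The only value from 1–9 not eliminated is 6, so R3C7 = 6.
For R3C3:
  Consider where 4 can go in column 3.
  R8C3 is out (box 7 already has a 4).
  So the only cell in column 3 that can hold 4 is R3C3.
  So R3C3 = 4.
For R3C1:
  Row 3 already contains {2, 3, 5, 7, 8, 9}.
  Column 1 already contains {3, 4, 5, 6, 7, 8, 9}.
  Its 3×3 block (box 1) already contains {3, 5, 6, 7, 9}.
  The only value from 1–9 not eliminated is 1, so R3C1 = 1.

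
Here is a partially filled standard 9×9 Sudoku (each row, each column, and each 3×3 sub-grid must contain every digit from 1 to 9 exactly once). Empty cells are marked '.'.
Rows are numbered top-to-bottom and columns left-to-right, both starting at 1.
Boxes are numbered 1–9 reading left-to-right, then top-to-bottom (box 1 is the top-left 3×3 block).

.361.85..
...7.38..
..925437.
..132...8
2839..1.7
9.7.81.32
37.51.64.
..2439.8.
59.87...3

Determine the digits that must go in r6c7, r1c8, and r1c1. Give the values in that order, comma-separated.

For r6c7:
  Row 6 already contains {1, 2, 3, 7, 8, 9}.
  Column 7 already contains {1, 3, 5, 6, 8}.
  Its 3×3 block (box 6) already contains {1, 2, 3, 7, 8}.
  The only value from 1–9 not eliminated is 4, so r6c7 = 4.
For r1c8:
  Consider where 2 can go in row 1.
  r1c1 is out (column 1 already has a 2).
  r1c5 is out (column 5 already has a 2).
  r1c9 is out (column 9 already has a 2).
  So the only cell in row 1 that can hold 2 is r1c8.
  So r1c8 = 2.
For r1c1:
  Consider where 7 can go in column 1.
  r2c1 is out (row 2 already has a 7).
  r3c1 is out (row 3 already has a 7).
  r4c1 is out (box 4 already has a 7).
  r8c1 is out (box 7 already has a 7).
  So the only cell in column 1 that can hold 7 is r1c1.
  So r1c1 = 7.

4,2,7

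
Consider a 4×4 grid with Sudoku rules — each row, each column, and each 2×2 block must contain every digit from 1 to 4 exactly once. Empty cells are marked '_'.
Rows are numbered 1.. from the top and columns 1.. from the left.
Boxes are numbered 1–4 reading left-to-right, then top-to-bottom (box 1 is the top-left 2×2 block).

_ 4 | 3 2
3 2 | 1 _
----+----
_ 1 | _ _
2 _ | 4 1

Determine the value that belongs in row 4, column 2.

Row 4 already contains {1, 2, 4}.
Column 2 already contains {1, 2, 4}.
Its 2×2 block (box 3) already contains {1, 2}.
The only value from 1–4 not eliminated is 3, so row 4, column 2 = 3.

3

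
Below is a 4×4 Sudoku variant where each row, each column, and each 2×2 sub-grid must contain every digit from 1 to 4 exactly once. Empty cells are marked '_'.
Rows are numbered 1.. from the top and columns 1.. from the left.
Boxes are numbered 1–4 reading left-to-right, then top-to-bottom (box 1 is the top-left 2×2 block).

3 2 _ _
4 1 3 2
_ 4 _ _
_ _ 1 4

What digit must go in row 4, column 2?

3

Row 4 already contains {1, 4}.
Column 2 already contains {1, 2, 4}.
Its 2×2 block (box 3) already contains {4}.
The only value from 1–4 not eliminated is 3, so row 4, column 2 = 3.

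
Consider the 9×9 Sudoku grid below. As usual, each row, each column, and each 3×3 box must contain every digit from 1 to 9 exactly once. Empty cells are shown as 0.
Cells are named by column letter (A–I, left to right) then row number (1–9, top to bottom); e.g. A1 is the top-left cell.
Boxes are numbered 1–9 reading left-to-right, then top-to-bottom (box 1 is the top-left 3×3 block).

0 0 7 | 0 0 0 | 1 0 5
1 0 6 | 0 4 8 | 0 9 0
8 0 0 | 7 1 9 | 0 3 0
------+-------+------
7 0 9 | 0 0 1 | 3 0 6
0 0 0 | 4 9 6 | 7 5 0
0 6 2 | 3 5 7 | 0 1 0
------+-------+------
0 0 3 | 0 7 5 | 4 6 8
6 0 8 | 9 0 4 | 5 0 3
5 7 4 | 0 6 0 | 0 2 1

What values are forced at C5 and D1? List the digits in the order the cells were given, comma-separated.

1,6

For C5:
  Row 5 already contains {4, 5, 6, 7, 9}.
  Column C already contains {2, 3, 4, 6, 7, 8, 9}.
  Its 3×3 block (box 4) already contains {2, 6, 7, 9}.
  The only value from 1–9 not eliminated is 1, so C5 = 1.
For D1:
  Consider where 6 can go in column D.
  D2 is out (row 2 already has a 6).
  D4 is out (row 4 already has a 6).
  D7 is out (row 7 already has a 6).
  D9 is out (row 9 already has a 6).
  So the only cell in column D that can hold 6 is D1.
  So D1 = 6.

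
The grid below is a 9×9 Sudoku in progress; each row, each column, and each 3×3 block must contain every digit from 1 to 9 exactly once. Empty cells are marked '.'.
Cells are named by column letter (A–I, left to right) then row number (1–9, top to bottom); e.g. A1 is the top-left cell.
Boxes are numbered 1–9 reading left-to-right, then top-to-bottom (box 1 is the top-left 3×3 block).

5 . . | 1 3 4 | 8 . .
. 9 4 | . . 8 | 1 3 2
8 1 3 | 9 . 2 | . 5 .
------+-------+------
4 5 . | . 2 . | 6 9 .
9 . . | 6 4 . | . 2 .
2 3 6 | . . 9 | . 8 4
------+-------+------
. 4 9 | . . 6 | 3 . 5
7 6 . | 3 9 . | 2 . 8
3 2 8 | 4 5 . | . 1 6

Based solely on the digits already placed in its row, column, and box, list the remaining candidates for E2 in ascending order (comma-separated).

Row 2 already contains {1, 2, 3, 4, 8, 9}.
Column E already contains {2, 3, 4, 5, 9}.
Its 3×3 block (box 2) already contains {1, 2, 3, 4, 8, 9}.
Removing those from 1–9 leaves {6, 7} as the candidates for E2.

6,7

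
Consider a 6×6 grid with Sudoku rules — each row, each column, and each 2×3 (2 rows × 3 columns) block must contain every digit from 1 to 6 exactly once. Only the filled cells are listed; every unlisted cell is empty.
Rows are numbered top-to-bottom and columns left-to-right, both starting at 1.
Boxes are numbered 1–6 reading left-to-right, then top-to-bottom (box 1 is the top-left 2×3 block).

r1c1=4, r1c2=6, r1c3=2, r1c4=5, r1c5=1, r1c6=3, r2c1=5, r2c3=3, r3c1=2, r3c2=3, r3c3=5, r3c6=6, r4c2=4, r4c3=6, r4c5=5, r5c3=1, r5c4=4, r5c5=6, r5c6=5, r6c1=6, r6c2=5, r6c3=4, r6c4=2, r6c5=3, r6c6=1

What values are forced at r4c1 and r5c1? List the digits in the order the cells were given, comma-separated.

1,3

For r4c1:
  Row 4 already contains {4, 5, 6}.
  Column 1 already contains {2, 4, 5, 6}.
  Its 2×3 block (box 3) already contains {2, 3, 4, 5, 6}.
  The only value from 1–6 not eliminated is 1, so r4c1 = 1.
For r5c1:
  Row 5 already contains {1, 4, 5, 6}.
  Column 1 already contains {2, 4, 5, 6}.
  Its 2×3 block (box 5) already contains {1, 4, 5, 6}.
  The only value from 1–6 not eliminated is 3, so r5c1 = 3.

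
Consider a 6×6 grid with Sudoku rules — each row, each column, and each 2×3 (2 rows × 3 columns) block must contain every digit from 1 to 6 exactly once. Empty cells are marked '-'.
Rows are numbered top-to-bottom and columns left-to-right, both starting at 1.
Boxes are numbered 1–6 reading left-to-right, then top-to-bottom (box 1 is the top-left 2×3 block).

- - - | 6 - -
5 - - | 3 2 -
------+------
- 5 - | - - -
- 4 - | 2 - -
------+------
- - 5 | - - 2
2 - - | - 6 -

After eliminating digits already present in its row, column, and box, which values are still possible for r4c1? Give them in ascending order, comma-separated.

Row 4 already contains {2, 4}.
Column 1 already contains {2, 5}.
Its 2×3 block (box 3) already contains {4, 5}.
Removing those from 1–6 leaves {1, 3, 6} as the candidates for r4c1.

1,3,6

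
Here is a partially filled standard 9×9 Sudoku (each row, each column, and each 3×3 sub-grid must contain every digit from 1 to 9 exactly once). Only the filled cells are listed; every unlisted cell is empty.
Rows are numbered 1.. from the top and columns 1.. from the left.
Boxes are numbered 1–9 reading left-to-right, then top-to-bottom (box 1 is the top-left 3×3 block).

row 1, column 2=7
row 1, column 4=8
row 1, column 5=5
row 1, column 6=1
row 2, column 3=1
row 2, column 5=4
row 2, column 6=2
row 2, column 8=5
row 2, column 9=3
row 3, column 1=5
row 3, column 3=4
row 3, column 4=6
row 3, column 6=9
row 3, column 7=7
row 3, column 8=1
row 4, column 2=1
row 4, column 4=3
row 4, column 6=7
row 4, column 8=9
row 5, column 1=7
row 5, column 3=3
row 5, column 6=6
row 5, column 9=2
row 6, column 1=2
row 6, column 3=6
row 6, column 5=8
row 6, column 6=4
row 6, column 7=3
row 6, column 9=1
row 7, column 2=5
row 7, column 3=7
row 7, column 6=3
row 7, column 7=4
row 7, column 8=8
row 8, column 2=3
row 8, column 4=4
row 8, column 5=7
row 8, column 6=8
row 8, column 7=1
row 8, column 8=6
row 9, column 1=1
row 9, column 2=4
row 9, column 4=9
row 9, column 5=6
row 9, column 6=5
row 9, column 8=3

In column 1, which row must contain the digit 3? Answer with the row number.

1

Consider where 3 can go in column 1.
row 2, column 1 is out (row 2 already has a 3).
row 4, column 1 is out (row 4 already has a 3).
row 7, column 1 is out (row 7 already has a 3).
row 8, column 1 is out (row 8 already has a 3).
So the only cell in column 1 that can hold 3 is row 1, column 1.
That is row 1.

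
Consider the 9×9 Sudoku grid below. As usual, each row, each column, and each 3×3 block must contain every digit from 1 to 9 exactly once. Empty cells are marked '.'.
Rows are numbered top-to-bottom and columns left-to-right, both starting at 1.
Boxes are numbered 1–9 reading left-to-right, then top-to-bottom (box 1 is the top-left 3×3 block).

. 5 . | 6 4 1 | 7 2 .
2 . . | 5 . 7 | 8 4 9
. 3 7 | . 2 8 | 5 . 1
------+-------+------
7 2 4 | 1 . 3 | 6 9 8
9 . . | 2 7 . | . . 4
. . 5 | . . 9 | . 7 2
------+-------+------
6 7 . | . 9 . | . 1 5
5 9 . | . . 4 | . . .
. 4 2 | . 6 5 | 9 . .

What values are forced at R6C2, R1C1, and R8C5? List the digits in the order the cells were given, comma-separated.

For R6C2:
  Consider where 6 can go in row 6.
  R6C1 is out (column 1 already has a 6).
  R6C4 is out (column 4 already has a 6).
  R6C5 is out (column 5 already has a 6).
  R6C7 is out (column 7 already has a 6).
  So the only cell in row 6 that can hold 6 is R6C2.
  So R6C2 = 6.
For R1C1:
  Row 1 already contains {1, 2, 4, 5, 6, 7}.
  Column 1 already contains {2, 5, 6, 7, 9}.
  Its 3×3 block (box 1) already contains {2, 3, 5, 7}.
  The only value from 1–9 not eliminated is 8, so R1C1 = 8.
For R8C5:
  Consider where 1 can go in box 8.
  R7C4 is out (row 7 already has a 1).
  R7C6 is out (row 7 already has a 1).
  R8C4 is out (column 4 already has a 1).
  R9C4 is out (column 4 already has a 1).
  So the only cell in box 8 that can hold 1 is R8C5.
  So R8C5 = 1.

6,8,1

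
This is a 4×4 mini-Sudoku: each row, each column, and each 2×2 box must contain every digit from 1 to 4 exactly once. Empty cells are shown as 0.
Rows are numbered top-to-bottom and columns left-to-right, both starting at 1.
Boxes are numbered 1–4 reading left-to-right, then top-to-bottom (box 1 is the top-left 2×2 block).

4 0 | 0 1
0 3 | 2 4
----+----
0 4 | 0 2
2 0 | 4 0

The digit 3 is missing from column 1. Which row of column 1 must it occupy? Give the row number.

Consider where 3 can go in column 1.
R2C1 is out (row 2 already has a 3).
So the only cell in column 1 that can hold 3 is R3C1.
That is row 3.

3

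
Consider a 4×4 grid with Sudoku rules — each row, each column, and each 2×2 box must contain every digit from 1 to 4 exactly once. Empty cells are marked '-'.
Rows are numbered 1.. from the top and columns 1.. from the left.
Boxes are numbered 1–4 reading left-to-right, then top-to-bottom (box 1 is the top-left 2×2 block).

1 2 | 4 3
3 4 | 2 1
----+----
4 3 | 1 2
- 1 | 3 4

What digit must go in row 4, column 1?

Row 4 already contains {1, 3, 4}.
Column 1 already contains {1, 3, 4}.
Its 2×2 block (box 3) already contains {1, 3, 4}.
The only value from 1–4 not eliminated is 2, so row 4, column 1 = 2.

2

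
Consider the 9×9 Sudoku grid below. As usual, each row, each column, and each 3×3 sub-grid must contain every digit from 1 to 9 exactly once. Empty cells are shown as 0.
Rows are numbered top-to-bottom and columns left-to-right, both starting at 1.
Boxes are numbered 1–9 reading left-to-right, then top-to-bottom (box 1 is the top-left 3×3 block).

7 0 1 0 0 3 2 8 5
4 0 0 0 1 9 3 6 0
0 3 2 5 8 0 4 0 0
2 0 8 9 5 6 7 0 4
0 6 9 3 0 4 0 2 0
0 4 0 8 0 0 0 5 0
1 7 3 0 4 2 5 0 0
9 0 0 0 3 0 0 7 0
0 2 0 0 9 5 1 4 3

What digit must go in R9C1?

Cell R9C1 itself could take any of {6, 8} by direct elimination.
Consider where 8 can go in column 1.
R3C1 is out (row 3 already has a 8).
R5C1 is out (box 4 already has a 8).
R6C1 is out (row 6 already has a 8).
So the only cell in column 1 that can hold 8 is R9C1.
Therefore R9C1 = 8.

8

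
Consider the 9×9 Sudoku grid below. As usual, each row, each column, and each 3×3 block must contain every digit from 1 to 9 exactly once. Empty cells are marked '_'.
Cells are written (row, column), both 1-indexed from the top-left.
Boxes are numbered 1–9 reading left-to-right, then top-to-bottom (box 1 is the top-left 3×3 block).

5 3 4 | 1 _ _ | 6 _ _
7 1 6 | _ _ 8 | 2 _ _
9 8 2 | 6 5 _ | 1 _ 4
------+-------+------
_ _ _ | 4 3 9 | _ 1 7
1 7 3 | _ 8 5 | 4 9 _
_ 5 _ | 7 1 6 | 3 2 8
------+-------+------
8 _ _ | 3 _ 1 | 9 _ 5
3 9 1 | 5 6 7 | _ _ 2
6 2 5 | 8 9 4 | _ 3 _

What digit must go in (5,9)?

Row 5 already contains {1, 3, 4, 5, 7, 8, 9}.
Column 9 already contains {2, 4, 5, 7, 8}.
Its 3×3 block (box 6) already contains {1, 2, 3, 4, 7, 8, 9}.
The only value from 1–9 not eliminated is 6, so (5,9) = 6.

6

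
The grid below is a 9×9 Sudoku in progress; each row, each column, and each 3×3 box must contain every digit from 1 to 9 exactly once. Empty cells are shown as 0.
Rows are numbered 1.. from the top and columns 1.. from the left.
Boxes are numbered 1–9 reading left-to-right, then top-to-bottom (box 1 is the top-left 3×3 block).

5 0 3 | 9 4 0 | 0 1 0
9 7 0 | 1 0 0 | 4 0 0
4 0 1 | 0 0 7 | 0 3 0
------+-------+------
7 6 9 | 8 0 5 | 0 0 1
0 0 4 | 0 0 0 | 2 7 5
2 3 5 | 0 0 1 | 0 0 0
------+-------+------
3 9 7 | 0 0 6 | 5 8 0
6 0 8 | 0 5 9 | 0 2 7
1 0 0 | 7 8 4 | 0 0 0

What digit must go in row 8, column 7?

1

Cell row 8, column 7 itself could take any of {1, 3} by direct elimination.
Consider where 1 can go in box 9.
row 7, column 9 is out (column 9 already has a 1).
row 9, column 7 is out (row 9 already has a 1).
row 9, column 8 is out (row 9 already has a 1).
row 9, column 9 is out (row 9 already has a 1).
So the only cell in box 9 that can hold 1 is row 8, column 7.
Therefore row 8, column 7 = 1.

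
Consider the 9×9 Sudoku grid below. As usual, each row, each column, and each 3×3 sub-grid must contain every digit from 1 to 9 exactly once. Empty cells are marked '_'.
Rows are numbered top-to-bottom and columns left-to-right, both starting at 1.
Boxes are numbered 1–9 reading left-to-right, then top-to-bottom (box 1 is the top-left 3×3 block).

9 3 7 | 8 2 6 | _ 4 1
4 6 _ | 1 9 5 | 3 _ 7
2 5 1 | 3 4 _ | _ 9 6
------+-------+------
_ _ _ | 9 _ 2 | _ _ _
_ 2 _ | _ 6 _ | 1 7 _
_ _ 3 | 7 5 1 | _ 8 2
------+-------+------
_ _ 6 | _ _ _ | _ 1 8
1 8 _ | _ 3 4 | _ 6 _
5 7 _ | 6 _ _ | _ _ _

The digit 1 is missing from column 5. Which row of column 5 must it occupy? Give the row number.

9

Consider where 1 can go in column 5.
r4c5 is out (box 5 already has a 1).
r7c5 is out (row 7 already has a 1).
So the only cell in column 5 that can hold 1 is r9c5.
That is row 9.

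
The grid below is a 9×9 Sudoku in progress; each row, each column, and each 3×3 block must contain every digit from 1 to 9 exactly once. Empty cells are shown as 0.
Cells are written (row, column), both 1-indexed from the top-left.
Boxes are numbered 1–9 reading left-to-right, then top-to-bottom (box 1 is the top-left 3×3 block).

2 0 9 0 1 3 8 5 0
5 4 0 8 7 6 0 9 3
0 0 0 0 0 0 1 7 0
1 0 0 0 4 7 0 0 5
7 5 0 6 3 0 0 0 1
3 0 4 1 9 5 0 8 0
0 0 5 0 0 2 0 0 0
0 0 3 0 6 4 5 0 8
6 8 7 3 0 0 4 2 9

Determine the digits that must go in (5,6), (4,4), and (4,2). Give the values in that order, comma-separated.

8,2,9

For (5,6):
  Row 5 already contains {1, 3, 5, 6, 7}.
  Column 6 already contains {2, 3, 4, 5, 6, 7}.
  Its 3×3 block (box 5) already contains {1, 3, 4, 5, 6, 7, 9}.
  The only value from 1–9 not eliminated is 8, so (5,6) = 8.
For (4,4):
  Row 4 already contains {1, 4, 5, 7}.
  Column 4 already contains {1, 3, 6, 8}.
  Its 3×3 block (box 5) already contains {1, 3, 4, 5, 6, 7, 9}.
  The only value from 1–9 not eliminated is 2, so (4,4) = 2.
For (4,2):
  Consider where 9 can go in box 4.
  (4,3) is out (column 3 already has a 9).
  (5,3) is out (column 3 already has a 9).
  (6,2) is out (row 6 already has a 9).
  So the only cell in box 4 that can hold 9 is (4,2).
  So (4,2) = 9.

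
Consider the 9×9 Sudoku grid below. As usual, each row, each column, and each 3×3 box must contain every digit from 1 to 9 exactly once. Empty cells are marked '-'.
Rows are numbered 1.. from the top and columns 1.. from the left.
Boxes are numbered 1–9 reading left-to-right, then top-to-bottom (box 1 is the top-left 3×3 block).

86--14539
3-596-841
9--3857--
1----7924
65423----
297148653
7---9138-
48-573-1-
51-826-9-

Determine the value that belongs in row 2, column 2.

Cell row 2, column 2 itself could take any of {2, 7} by direct elimination.
Consider where 7 can go in box 1.
row 1, column 3 is out (column 3 already has a 7).
row 3, column 2 is out (row 3 already has a 7).
row 3, column 3 is out (row 3 already has a 7).
So the only cell in box 1 that can hold 7 is row 2, column 2.
Therefore row 2, column 2 = 7.

7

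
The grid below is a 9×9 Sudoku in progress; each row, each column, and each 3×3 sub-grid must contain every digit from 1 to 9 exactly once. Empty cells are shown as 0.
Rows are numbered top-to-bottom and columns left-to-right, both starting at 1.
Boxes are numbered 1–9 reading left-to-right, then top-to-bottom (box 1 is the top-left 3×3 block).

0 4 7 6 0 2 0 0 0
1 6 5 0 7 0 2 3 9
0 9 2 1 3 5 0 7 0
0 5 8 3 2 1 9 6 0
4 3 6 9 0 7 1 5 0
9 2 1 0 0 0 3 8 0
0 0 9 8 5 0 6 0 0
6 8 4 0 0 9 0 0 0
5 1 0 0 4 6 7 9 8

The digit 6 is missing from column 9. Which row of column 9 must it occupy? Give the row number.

Consider where 6 can go in column 9.
R1C9 is out (row 1 already has a 6). R4C9 is out (row 4 already has a 6). R5C9 is out (row 5 already has a 6). R6C9 is out (box 6 already has a 6). The remaining empty cells in column 9 are similarly blocked.
So the only cell in column 9 that can hold 6 is R3C9.
That is row 3.

3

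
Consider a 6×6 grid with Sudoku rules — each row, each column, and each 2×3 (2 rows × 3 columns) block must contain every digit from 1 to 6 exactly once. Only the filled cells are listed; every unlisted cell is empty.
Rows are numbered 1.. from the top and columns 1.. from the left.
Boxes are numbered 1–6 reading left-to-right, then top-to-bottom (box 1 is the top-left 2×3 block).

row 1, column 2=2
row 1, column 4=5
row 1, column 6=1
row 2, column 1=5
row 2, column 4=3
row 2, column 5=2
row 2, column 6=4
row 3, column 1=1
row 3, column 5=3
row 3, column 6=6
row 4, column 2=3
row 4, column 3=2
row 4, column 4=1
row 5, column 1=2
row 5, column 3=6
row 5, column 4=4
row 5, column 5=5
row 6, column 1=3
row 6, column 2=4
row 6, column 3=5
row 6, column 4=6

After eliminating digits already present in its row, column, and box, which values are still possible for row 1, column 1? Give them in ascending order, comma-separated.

4,6

Row 1 already contains {1, 2, 5}.
Column 1 already contains {1, 2, 3, 5}.
Its 2×3 block (box 1) already contains {2, 5}.
Removing those from 1–6 leaves {4, 6} as the candidates for row 1, column 1.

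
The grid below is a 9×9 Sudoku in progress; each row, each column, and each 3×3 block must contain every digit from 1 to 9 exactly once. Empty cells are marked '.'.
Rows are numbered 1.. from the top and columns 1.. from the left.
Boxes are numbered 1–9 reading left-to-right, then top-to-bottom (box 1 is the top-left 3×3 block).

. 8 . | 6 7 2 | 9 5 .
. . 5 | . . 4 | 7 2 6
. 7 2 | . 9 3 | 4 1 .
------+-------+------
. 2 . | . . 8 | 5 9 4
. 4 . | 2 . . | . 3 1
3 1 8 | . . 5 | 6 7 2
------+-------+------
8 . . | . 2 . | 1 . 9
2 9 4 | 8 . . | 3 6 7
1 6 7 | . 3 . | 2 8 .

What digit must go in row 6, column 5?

4

Row 6 already contains {1, 2, 3, 5, 6, 7, 8}.
Column 5 already contains {2, 3, 7, 9}.
Its 3×3 block (box 5) already contains {2, 5, 8}.
The only value from 1–9 not eliminated is 4, so row 6, column 5 = 4.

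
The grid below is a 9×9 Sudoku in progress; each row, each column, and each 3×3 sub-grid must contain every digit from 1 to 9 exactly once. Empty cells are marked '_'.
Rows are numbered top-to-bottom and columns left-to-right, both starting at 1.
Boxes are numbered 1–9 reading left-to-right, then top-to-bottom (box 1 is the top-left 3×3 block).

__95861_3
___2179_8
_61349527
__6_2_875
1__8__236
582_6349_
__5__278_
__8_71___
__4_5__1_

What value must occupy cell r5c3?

Row 5 already contains {1, 2, 3, 6, 8}.
Column 3 already contains {1, 2, 4, 5, 6, 8, 9}.
Its 3×3 block (box 4) already contains {1, 2, 5, 6, 8}.
The only value from 1–9 not eliminated is 7, so r5c3 = 7.

7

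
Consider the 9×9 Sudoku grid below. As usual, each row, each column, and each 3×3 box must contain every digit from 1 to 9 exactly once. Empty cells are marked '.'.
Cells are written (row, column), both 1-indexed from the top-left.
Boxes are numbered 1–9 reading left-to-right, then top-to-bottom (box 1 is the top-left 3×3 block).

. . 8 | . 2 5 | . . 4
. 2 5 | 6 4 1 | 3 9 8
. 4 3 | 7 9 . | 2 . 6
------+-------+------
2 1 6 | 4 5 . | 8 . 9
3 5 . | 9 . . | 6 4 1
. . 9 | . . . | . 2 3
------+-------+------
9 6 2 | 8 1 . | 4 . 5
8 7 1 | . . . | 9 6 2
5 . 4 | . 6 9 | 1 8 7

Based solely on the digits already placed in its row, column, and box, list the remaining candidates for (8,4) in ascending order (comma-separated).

Row 8 already contains {1, 2, 6, 7, 8, 9}.
Column 4 already contains {4, 6, 7, 8, 9}.
Its 3×3 block (box 8) already contains {1, 6, 8, 9}.
Removing those from 1–9 leaves {3, 5} as the candidates for (8,4).

3,5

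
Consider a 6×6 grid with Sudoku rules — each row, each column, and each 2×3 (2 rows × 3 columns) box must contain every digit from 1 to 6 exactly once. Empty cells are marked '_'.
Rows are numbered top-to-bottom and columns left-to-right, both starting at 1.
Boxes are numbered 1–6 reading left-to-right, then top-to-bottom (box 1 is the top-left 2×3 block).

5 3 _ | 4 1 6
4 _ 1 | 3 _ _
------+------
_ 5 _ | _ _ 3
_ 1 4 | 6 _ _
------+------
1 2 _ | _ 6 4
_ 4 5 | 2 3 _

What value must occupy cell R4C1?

3

Cell R4C1 itself could take any of {2, 3} by direct elimination.
Consider where 3 can go in column 1.
R3C1 is out (row 3 already has a 3).
R6C1 is out (row 6 already has a 3).
So the only cell in column 1 that can hold 3 is R4C1.
Therefore R4C1 = 3.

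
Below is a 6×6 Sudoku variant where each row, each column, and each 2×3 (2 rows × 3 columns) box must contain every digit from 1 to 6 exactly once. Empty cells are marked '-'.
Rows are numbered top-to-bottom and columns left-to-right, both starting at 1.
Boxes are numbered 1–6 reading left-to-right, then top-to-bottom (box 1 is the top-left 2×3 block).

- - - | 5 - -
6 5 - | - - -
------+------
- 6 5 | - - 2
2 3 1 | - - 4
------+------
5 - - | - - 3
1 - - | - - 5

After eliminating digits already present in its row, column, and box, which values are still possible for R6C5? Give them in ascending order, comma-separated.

2,4,6

Row 6 already contains {1, 5}.
Column 5 already contains {}.
Its 2×3 block (box 6) already contains {3, 5}.
Removing those from 1–6 leaves {2, 4, 6} as the candidates for R6C5.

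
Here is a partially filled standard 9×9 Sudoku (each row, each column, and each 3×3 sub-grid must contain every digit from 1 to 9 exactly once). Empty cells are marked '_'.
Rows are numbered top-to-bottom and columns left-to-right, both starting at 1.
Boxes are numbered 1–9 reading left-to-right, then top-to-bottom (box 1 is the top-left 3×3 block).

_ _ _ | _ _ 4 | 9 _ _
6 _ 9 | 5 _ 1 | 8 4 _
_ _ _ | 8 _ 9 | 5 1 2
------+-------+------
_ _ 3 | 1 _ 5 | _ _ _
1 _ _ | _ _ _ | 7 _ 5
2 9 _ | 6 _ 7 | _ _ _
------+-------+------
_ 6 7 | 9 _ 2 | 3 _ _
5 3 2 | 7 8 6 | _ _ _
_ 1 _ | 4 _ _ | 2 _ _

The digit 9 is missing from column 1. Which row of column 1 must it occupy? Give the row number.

Consider where 9 can go in column 1.
R1C1 is out (row 1 already has a 9).
R3C1 is out (row 3 already has a 9).
R4C1 is out (box 4 already has a 9).
R7C1 is out (row 7 already has a 9).
So the only cell in column 1 that can hold 9 is R9C1.
That is row 9.

9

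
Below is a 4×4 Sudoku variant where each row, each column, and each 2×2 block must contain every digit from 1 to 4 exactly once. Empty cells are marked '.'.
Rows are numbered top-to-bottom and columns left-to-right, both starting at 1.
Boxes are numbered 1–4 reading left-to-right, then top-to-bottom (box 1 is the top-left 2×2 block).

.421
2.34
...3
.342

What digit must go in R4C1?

1

Row 4 already contains {2, 3, 4}.
Column 1 already contains {2}.
Its 2×2 block (box 3) already contains {3}.
The only value from 1–4 not eliminated is 1, so R4C1 = 1.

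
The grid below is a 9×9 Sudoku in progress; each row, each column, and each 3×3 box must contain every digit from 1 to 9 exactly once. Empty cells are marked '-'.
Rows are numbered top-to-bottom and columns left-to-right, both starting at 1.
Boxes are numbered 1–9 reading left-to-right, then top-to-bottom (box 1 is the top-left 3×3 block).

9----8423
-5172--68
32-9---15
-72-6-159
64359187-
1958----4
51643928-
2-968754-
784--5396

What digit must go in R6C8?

Row 6 already contains {1, 4, 5, 8, 9}.
Column 8 already contains {1, 2, 4, 5, 6, 7, 8, 9}.
Its 3×3 block (box 6) already contains {1, 4, 5, 7, 8, 9}.
The only value from 1–9 not eliminated is 3, so R6C8 = 3.

3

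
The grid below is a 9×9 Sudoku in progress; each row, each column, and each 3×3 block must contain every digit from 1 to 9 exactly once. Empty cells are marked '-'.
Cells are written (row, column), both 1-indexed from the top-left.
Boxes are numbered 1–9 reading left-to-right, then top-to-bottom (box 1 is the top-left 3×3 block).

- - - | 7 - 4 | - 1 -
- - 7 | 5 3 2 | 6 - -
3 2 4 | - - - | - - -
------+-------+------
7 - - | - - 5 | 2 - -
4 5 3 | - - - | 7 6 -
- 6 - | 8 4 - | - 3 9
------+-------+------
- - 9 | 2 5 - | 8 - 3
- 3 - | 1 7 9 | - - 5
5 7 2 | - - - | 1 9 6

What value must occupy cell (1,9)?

Cell (1,9) itself could take any of {2, 8} by direct elimination.
Consider where 2 can go in row 1.
(1,1) is out (box 1 already has a 2).
(1,2) is out (column 2 already has a 2).
(1,3) is out (column 3 already has a 2).
(1,5) is out (box 2 already has a 2).
(1,7) is out (column 7 already has a 2).
So the only cell in row 1 that can hold 2 is (1,9).
Therefore (1,9) = 2.

2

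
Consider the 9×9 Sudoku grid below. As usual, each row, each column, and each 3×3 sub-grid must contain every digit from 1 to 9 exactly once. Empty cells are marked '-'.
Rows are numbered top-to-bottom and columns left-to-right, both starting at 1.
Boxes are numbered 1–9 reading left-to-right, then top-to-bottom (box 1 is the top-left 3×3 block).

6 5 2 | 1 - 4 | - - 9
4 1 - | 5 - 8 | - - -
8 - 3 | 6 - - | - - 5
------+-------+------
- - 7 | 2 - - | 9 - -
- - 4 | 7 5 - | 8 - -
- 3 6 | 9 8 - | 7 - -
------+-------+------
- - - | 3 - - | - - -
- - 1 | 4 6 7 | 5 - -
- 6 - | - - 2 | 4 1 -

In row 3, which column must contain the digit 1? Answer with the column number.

7

Consider where 1 can go in row 3.
r3c2 is out (column 2 already has a 1).
r3c5 is out (box 2 already has a 1).
r3c6 is out (box 2 already has a 1).
r3c8 is out (column 8 already has a 1).
So the only cell in row 3 that can hold 1 is r3c7.
That is column 7.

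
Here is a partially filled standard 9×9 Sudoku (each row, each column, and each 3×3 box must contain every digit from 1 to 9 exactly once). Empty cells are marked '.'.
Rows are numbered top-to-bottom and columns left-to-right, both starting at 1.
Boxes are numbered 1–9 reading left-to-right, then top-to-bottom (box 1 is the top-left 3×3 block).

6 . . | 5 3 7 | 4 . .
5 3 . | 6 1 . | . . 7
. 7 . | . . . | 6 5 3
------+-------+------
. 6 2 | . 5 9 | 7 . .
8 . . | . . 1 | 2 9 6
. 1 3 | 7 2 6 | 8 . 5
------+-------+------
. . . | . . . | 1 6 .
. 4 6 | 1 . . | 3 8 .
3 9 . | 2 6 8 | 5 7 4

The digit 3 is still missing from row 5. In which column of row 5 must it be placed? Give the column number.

Consider where 3 can go in row 5.
R5C2 is out (column 2 already has a 3).
R5C3 is out (column 3 already has a 3).
R5C5 is out (column 5 already has a 3).
So the only cell in row 5 that can hold 3 is R5C4.
That is column 4.

4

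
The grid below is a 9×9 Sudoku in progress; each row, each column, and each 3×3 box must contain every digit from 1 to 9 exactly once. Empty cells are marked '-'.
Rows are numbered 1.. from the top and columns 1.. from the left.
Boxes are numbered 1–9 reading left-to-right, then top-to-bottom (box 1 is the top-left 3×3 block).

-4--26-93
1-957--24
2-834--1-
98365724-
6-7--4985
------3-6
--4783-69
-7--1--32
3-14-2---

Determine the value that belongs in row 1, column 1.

Cell row 1, column 1 itself could take any of {5, 7} by direct elimination.
Consider where 7 can go in box 1.
row 1, column 3 is out (column 3 already has a 7).
row 2, column 2 is out (row 2 already has a 7).
row 3, column 2 is out (column 2 already has a 7).
So the only cell in box 1 that can hold 7 is row 1, column 1.
Therefore row 1, column 1 = 7.

7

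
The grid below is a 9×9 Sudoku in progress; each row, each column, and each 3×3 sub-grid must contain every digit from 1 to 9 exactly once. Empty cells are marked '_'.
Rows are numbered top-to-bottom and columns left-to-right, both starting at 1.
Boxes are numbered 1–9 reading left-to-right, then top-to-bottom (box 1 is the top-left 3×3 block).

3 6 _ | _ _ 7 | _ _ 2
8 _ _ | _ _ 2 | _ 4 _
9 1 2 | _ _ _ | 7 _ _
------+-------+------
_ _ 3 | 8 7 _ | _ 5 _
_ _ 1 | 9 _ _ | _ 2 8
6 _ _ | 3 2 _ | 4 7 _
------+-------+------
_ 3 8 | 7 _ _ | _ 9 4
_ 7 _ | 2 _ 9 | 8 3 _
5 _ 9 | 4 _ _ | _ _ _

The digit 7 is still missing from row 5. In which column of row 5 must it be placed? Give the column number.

Consider where 7 can go in row 5.
R5C2 is out (column 2 already has a 7).
R5C5 is out (column 5 already has a 7).
R5C6 is out (column 6 already has a 7).
R5C7 is out (column 7 already has a 7).
So the only cell in row 5 that can hold 7 is R5C1.
That is column 1.

1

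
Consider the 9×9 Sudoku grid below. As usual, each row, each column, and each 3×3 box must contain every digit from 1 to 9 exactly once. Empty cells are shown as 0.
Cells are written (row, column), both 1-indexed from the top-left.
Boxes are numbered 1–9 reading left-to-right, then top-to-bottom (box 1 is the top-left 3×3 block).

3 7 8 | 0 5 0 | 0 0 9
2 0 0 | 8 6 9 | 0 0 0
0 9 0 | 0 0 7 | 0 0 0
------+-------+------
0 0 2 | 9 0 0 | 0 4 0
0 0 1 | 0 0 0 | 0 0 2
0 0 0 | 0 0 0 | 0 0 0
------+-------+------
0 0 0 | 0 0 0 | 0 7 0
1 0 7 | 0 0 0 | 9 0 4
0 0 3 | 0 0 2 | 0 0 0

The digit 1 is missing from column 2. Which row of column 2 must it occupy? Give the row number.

2

Consider where 1 can go in column 2.
(4,2) is out (box 4 already has a 1). (5,2) is out (row 5 already has a 1). (6,2) is out (box 4 already has a 1). (7,2) is out (box 7 already has a 1). The remaining empty cells in column 2 are similarly blocked.
So the only cell in column 2 that can hold 1 is (2,2).
That is row 2.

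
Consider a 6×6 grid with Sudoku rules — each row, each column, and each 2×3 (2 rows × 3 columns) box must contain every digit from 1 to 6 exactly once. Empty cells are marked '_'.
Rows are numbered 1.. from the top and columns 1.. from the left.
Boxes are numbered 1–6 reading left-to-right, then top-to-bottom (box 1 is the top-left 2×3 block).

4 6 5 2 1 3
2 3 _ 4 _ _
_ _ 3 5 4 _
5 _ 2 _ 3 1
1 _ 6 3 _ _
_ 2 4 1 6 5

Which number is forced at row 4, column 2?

4

Row 4 already contains {1, 2, 3, 5}.
Column 2 already contains {2, 3, 6}.
Its 2×3 block (box 3) already contains {2, 3, 5}.
The only value from 1–6 not eliminated is 4, so row 4, column 2 = 4.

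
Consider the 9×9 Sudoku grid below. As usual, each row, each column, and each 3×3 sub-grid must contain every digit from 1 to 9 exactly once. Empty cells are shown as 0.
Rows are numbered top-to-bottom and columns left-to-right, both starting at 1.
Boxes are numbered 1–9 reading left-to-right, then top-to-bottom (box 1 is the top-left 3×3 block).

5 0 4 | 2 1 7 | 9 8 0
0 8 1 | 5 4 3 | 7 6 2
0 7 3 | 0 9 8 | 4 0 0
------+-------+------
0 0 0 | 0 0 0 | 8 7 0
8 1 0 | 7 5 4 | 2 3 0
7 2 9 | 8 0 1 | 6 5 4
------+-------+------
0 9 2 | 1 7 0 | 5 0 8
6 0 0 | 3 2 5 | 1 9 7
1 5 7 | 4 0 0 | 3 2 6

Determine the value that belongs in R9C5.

Row 9 already contains {1, 2, 3, 4, 5, 6, 7}.
Column 5 already contains {1, 2, 4, 5, 7, 9}.
Its 3×3 block (box 8) already contains {1, 2, 3, 4, 5, 7}.
The only value from 1–9 not eliminated is 8, so R9C5 = 8.

8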